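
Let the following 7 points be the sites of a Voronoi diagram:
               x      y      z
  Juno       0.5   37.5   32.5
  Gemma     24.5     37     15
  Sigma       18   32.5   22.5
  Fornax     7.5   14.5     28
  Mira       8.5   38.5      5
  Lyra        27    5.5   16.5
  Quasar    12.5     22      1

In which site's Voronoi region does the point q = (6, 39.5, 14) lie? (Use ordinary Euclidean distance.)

Compare squared distances (the ordering matches that of the actual distances):
d²(q, Juno) = 30.25 + 4 + 342.25 = 376.5
d²(q, Gemma) = 342.25 + 6.25 + 1 = 349.5
d²(q, Sigma) = 144 + 49 + 72.25 = 265.25
d²(q, Fornax) = 2.25 + 625 + 196 = 823.25
d²(q, Mira) = 6.25 + 1 + 81 = 88.25
d²(q, Lyra) = 441 + 1156 + 6.25 = 1603.25
d²(q, Quasar) = 42.25 + 306.25 + 169 = 517.5
Minimum is at Mira.

Mira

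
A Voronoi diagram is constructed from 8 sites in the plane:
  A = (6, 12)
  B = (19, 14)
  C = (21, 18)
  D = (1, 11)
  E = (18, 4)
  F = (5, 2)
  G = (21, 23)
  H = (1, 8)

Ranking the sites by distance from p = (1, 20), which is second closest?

Since √ is increasing, it suffices to compare squared distances:
|pA|² = (1−6)² + (20−12)² = 25 + 64 = 89
|pB|² = (1−19)² + (20−14)² = 324 + 36 = 360
|pC|² = (1−21)² + (20−18)² = 400 + 4 = 404
|pD|² = (1−1)² + (20−11)² = 0 + 81 = 81
|pE|² = (1−18)² + (20−4)² = 289 + 256 = 545
|pF|² = (1−5)² + (20−2)² = 16 + 324 = 340
|pG|² = (1−21)² + (20−23)² = 400 + 9 = 409
|pH|² = (1−1)² + (20−8)² = 0 + 144 = 144
Sorted ascending: D, A, H, … — the second-nearest is A.

A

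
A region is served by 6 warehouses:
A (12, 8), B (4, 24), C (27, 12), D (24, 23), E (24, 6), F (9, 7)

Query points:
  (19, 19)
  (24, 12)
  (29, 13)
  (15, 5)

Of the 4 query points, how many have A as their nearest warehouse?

(19, 19) — d² to each: A:170, B:250, C:113, D:41, E:194, F:244 → nearest is D
(24, 12) — d² to each: A:160, B:544, C:9, D:121, E:36, F:250 → nearest is C
(29, 13) — d² to each: A:314, B:746, C:5, D:125, E:74, F:436 → nearest is C
(15, 5) — d² to each: A:18, B:482, C:193, D:405, E:82, F:40 → nearest is A
1 of the 4 points has A as nearest.

1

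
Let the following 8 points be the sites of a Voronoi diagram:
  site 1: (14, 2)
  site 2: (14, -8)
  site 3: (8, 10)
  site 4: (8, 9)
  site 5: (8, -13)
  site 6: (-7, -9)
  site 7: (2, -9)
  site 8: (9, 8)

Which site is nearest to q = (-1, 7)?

Compare squared distances (the ordering matches that of the actual distances):
d²(q, site 1) = (-1−14)² + (7−2)² = 225 + 25 = 250
d²(q, site 2) = (-1−14)² + (7−(-8))² = 225 + 225 = 450
d²(q, site 3) = (-1−8)² + (7−10)² = 81 + 9 = 90
d²(q, site 4) = (-1−8)² + (7−9)² = 81 + 4 = 85
d²(q, site 5) = (-1−8)² + (7−(-13))² = 81 + 400 = 481
d²(q, site 6) = (-1−(-7))² + (7−(-9))² = 36 + 256 = 292
d²(q, site 7) = (-1−2)² + (7−(-9))² = 9 + 256 = 265
d²(q, site 8) = (-1−9)² + (7−8)² = 100 + 1 = 101
The smallest is to site 4, so q lies in the Voronoi region of site 4.

site 4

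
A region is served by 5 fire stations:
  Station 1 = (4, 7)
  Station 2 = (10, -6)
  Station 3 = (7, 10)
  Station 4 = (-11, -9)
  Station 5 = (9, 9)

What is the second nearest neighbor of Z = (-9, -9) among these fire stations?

Station 2

Since √ is increasing, it suffices to compare squared distances:
d²(Z, Station 1) = (-9−4)² + (-9−7)² = 169 + 256 = 425
d²(Z, Station 2) = (-9−10)² + (-9−(-6))² = 361 + 9 = 370
d²(Z, Station 3) = (-9−7)² + (-9−10)² = 256 + 361 = 617
d²(Z, Station 4) = (-9−(-11))² + (-9−(-9))² = 4 + 0 = 4
d²(Z, Station 5) = (-9−9)² + (-9−9)² = 324 + 324 = 648
Sorted ascending: Station 4, Station 2, Station 1, … — the second-nearest is Station 2.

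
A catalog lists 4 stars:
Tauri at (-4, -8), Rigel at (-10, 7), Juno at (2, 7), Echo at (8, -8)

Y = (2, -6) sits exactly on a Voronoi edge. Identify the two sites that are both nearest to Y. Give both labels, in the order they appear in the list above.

Squared distances from Y to each site:
d²(Y, Tauri) = 36 + 4 = 40
d²(Y, Rigel) = 144 + 169 = 313
d²(Y, Juno) = 0 + 169 = 169
d²(Y, Echo) = 36 + 4 = 40
Y is equidistant from Tauri and Echo (both at squared distance 40), and every other site is strictly farther — so Y lies on the Tauri–Echo Voronoi edge.

Tauri and Echo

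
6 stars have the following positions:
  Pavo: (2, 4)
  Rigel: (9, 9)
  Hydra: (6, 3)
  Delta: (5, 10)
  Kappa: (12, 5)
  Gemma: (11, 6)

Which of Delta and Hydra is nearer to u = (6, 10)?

Compare squared distances:
d²(u, Delta) = (6−5)² + (10−10)² = 1 + 0 = 1
d²(u, Hydra) = (6−6)² + (10−3)² = 0 + 49 = 49
1 < 49, so Delta is closer.

Delta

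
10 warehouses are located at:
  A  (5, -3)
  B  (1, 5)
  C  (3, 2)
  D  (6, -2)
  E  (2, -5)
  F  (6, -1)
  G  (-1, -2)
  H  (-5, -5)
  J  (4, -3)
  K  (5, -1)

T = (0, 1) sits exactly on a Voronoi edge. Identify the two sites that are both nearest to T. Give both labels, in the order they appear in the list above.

C and G

Squared distances from T to each site:
|TA|² = 25 + 16 = 41
|TB|² = 1 + 16 = 17
|TC|² = 9 + 1 = 10
|TD|² = 36 + 9 = 45
|TE|² = 4 + 36 = 40
|TF|² = 36 + 4 = 40
|TG|² = 1 + 9 = 10
|TH|² = 25 + 36 = 61
|TJ|² = 16 + 16 = 32
|TK|² = 25 + 4 = 29
T is equidistant from C and G (both at squared distance 10), and every other site is strictly farther — so T lies on the C–G Voronoi edge.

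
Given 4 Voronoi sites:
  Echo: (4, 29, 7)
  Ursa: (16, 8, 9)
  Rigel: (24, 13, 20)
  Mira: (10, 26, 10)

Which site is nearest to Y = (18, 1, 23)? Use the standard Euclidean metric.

Squared Euclidean distances:
d²(Y, Echo) = (18−4)² + (1−29)² + (23−7)² = 196 + 784 + 256 = 1236
d²(Y, Ursa) = (18−16)² + (1−8)² + (23−9)² = 4 + 49 + 196 = 249
d²(Y, Rigel) = (18−24)² + (1−13)² + (23−20)² = 36 + 144 + 9 = 189
d²(Y, Mira) = (18−10)² + (1−26)² + (23−10)² = 64 + 625 + 169 = 858
Minimum is at Rigel.

Rigel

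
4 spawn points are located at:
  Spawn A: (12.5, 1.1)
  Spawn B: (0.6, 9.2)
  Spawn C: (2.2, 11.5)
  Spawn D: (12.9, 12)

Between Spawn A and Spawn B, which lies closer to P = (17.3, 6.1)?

Compare squared distances:
d²(P, Spawn A) = (17.3−12.5)² + (6.1−1.1)² = 23.04 + 25 = 48.04
d²(P, Spawn B) = (17.3−0.6)² + (6.1−9.2)² = 278.89 + 9.61 = 288.5
48.04 < 288.5, so Spawn A is closer.

Spawn A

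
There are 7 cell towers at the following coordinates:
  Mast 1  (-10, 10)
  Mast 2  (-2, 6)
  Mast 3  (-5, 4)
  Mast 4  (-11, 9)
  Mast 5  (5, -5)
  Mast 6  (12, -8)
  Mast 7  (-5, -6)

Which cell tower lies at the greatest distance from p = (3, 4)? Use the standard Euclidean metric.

Mast 6

Since √ is increasing, it suffices to compare squared distances:
d²(p, Mast 1) = (3−(-10))² + (4−10)² = 169 + 36 = 205
d²(p, Mast 2) = (3−(-2))² + (4−6)² = 25 + 4 = 29
d²(p, Mast 3) = (3−(-5))² + (4−4)² = 64 + 0 = 64
d²(p, Mast 4) = (3−(-11))² + (4−9)² = 196 + 25 = 221
d²(p, Mast 5) = (3−5)² + (4−(-5))² = 4 + 81 = 85
d²(p, Mast 6) = (3−12)² + (4−(-8))² = 81 + 144 = 225
d²(p, Mast 7) = (3−(-5))² + (4−(-6))² = 64 + 100 = 164
The largest is to Mast 6.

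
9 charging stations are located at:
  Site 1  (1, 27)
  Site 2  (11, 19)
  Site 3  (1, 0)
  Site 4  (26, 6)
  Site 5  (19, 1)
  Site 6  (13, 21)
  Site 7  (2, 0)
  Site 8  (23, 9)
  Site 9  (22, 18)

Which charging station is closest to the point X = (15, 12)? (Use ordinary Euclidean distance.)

Since √ is increasing, it suffices to compare squared distances:
d²(X, Site 1) = (15−1)² + (12−27)² = 196 + 225 = 421
d²(X, Site 2) = (15−11)² + (12−19)² = 16 + 49 = 65
d²(X, Site 3) = (15−1)² + (12−0)² = 196 + 144 = 340
d²(X, Site 4) = (15−26)² + (12−6)² = 121 + 36 = 157
d²(X, Site 5) = (15−19)² + (12−1)² = 16 + 121 = 137
d²(X, Site 6) = (15−13)² + (12−21)² = 4 + 81 = 85
d²(X, Site 7) = (15−2)² + (12−0)² = 169 + 144 = 313
d²(X, Site 8) = (15−23)² + (12−9)² = 64 + 9 = 73
d²(X, Site 9) = (15−22)² + (12−18)² = 49 + 36 = 85
The smallest is to Site 2, so X lies in the Voronoi region of Site 2.

Site 2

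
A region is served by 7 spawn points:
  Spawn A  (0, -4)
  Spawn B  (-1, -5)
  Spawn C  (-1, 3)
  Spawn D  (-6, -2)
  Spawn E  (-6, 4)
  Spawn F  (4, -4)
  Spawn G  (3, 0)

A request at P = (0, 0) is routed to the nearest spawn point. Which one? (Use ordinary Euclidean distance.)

Squared Euclidean distances:
d²(P, Spawn A) = 0 + 16 = 16
d²(P, Spawn B) = 1 + 25 = 26
d²(P, Spawn C) = 1 + 9 = 10
d²(P, Spawn D) = 36 + 4 = 40
d²(P, Spawn E) = 36 + 16 = 52
d²(P, Spawn F) = 16 + 16 = 32
d²(P, Spawn G) = 9 + 0 = 9
The smallest is to Spawn G, so P lies in the Voronoi region of Spawn G.

Spawn G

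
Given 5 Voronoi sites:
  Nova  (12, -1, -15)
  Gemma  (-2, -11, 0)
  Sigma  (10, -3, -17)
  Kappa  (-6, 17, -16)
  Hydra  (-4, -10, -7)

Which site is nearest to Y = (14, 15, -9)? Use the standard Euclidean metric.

Since √ is increasing, it suffices to compare squared distances:
d²(Y, Nova) = (14−12)² + (15−(-1))² + (-9−(-15))² = 4 + 256 + 36 = 296
d²(Y, Gemma) = (14−(-2))² + (15−(-11))² + (-9−0)² = 256 + 676 + 81 = 1013
d²(Y, Sigma) = (14−10)² + (15−(-3))² + (-9−(-17))² = 16 + 324 + 64 = 404
d²(Y, Kappa) = (14−(-6))² + (15−17)² + (-9−(-16))² = 400 + 4 + 49 = 453
d²(Y, Hydra) = (14−(-4))² + (15−(-10))² + (-9−(-7))² = 324 + 625 + 4 = 953
Nova is nearest.

Nova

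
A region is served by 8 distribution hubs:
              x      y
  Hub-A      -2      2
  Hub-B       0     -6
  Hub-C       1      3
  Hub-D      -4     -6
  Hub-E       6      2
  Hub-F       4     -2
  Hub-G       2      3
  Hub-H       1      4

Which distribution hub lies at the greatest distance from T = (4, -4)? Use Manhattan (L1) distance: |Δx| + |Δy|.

d(T, Hub-A) = 6 + 6 = 12
d(T, Hub-B) = 4 + 2 = 6
d(T, Hub-C) = 3 + 7 = 10
d(T, Hub-D) = 8 + 2 = 10
d(T, Hub-E) = 2 + 6 = 8
d(T, Hub-F) = 0 + 2 = 2
d(T, Hub-G) = 2 + 7 = 9
d(T, Hub-H) = 3 + 8 = 11
The largest is to Hub-A.

Hub-A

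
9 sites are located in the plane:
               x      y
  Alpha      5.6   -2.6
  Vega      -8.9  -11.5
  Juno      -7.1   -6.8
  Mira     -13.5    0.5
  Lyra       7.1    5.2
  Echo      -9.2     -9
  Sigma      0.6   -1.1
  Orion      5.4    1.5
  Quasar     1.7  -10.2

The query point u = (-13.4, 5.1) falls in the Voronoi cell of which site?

Mira

Since √ is increasing, it suffices to compare squared distances:
d²(u, Alpha) = 361 + 59.29 = 420.29
d²(u, Vega) = 20.25 + 275.56 = 295.81
d²(u, Juno) = 39.69 + 141.61 = 181.3
d²(u, Mira) = 0.01 + 21.16 = 21.17
d²(u, Lyra) = 420.25 + 0.01 = 420.26
d²(u, Echo) = 17.64 + 198.81 = 216.45
d²(u, Sigma) = 196 + 38.44 = 234.44
d²(u, Orion) = 353.44 + 12.96 = 366.4
d²(u, Quasar) = 228.01 + 234.09 = 462.1
Minimum is at Mira.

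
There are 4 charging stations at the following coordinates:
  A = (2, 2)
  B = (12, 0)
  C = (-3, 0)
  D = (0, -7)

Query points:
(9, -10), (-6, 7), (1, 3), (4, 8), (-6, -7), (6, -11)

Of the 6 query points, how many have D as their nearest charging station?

3

(9, -10) — d² to each: A:193, B:109, C:244, D:90 → nearest is D
(-6, 7) — d² to each: A:89, B:373, C:58, D:232 → nearest is C
(1, 3) — d² to each: A:2, B:130, C:25, D:101 → nearest is A
(4, 8) — d² to each: A:40, B:128, C:113, D:241 → nearest is A
(-6, -7) — d² to each: A:145, B:373, C:58, D:36 → nearest is D
(6, -11) — d² to each: A:185, B:157, C:202, D:52 → nearest is D
3 of the 6 points have D as nearest.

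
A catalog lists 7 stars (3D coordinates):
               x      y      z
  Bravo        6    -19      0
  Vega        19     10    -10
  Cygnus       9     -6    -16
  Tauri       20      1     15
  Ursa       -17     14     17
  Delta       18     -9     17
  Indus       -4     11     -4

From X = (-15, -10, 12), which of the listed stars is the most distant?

Squared Euclidean distances:
d²(X, Bravo) = (-15−6)² + (-10−(-19))² + (12−0)² = 441 + 81 + 144 = 666
d²(X, Vega) = (-15−19)² + (-10−10)² + (12−(-10))² = 1156 + 400 + 484 = 2040
d²(X, Cygnus) = (-15−9)² + (-10−(-6))² + (12−(-16))² = 576 + 16 + 784 = 1376
d²(X, Tauri) = (-15−20)² + (-10−1)² + (12−15)² = 1225 + 121 + 9 = 1355
d²(X, Ursa) = (-15−(-17))² + (-10−14)² + (12−17)² = 4 + 576 + 25 = 605
d²(X, Delta) = (-15−18)² + (-10−(-9))² + (12−17)² = 1089 + 1 + 25 = 1115
d²(X, Indus) = (-15−(-4))² + (-10−11)² + (12−(-4))² = 121 + 441 + 256 = 818
The largest is to Vega.

Vega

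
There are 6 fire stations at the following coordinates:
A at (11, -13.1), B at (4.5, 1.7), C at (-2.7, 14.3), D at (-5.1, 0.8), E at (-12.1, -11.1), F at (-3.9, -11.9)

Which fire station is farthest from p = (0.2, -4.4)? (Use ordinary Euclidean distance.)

C

Squared Euclidean distances:
|pA|² = (0.2−11)² + (-4.4−(-13.1))² = 116.64 + 75.69 = 192.33
|pB|² = (0.2−4.5)² + (-4.4−1.7)² = 18.49 + 37.21 = 55.7
|pC|² = (0.2−(-2.7))² + (-4.4−14.3)² = 8.41 + 349.69 = 358.1
|pD|² = (0.2−(-5.1))² + (-4.4−0.8)² = 28.09 + 27.04 = 55.13
|pE|² = (0.2−(-12.1))² + (-4.4−(-11.1))² = 151.29 + 44.89 = 196.18
|pF|² = (0.2−(-3.9))² + (-4.4−(-11.9))² = 16.81 + 56.25 = 73.06
The largest is to C.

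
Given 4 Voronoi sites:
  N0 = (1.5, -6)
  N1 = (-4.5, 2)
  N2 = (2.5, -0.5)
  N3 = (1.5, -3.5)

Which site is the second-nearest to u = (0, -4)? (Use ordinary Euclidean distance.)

N0

Since √ is increasing, it suffices to compare squared distances:
|uN0|² = (0−1.5)² + (-4−(-6))² = 2.25 + 4 = 6.25
|uN1|² = (0−(-4.5))² + (-4−2)² = 20.25 + 36 = 56.25
|uN2|² = (0−2.5)² + (-4−(-0.5))² = 6.25 + 12.25 = 18.5
|uN3|² = (0−1.5)² + (-4−(-3.5))² = 2.25 + 0.25 = 2.5
Sorted ascending: N3, N0, N2, … — the second-nearest is N0.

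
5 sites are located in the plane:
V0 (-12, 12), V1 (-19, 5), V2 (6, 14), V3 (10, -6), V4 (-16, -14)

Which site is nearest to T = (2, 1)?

Compare squared distances (the ordering matches that of the actual distances):
|TV0|² = (2−(-12))² + (1−12)² = 196 + 121 = 317
|TV1|² = (2−(-19))² + (1−5)² = 441 + 16 = 457
|TV2|² = (2−6)² + (1−14)² = 16 + 169 = 185
|TV3|² = (2−10)² + (1−(-6))² = 64 + 49 = 113
|TV4|² = (2−(-16))² + (1−(-14))² = 324 + 225 = 549
V3 is nearest.

V3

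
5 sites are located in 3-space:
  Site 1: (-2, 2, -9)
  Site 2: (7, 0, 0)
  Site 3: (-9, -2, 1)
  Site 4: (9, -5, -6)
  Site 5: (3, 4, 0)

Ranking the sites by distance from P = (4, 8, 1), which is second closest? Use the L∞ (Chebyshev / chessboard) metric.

Site 2

d(P, Site 1) = max(6, 6, 10) = 10
d(P, Site 2) = max(3, 8, 1) = 8
d(P, Site 3) = max(13, 10, 0) = 13
d(P, Site 4) = max(5, 13, 7) = 13
d(P, Site 5) = max(1, 4, 1) = 4
Sorted ascending: Site 5, Site 2, Site 1, … — the second-nearest is Site 2.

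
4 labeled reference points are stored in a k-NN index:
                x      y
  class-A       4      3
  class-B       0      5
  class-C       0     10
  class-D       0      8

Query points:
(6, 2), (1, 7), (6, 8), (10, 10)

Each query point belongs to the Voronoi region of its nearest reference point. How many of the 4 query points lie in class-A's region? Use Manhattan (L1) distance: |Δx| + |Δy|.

(6, 2) — d to each: class-A:3, class-B:9, class-C:14, class-D:12 → nearest is class-A
(1, 7) — d to each: class-A:7, class-B:3, class-C:4, class-D:2 → nearest is class-D
(6, 8) — d to each: class-A:7, class-B:9, class-C:8, class-D:6 → nearest is class-D
(10, 10) — d to each: class-A:13, class-B:15, class-C:10, class-D:12 → nearest is class-C
1 of the 4 points has class-A as nearest.

1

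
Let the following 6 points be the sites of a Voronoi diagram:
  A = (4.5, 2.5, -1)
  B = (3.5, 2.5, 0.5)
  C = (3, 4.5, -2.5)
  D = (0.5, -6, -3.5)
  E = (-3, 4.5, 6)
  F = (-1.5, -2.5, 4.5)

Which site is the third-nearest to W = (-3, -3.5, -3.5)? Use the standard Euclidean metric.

B

Squared Euclidean distances:
|WA|² = 56.25 + 36 + 6.25 = 98.5
|WB|² = 42.25 + 36 + 16 = 94.25
|WC|² = 36 + 64 + 1 = 101
|WD|² = 12.25 + 6.25 + 0 = 18.5
|WE|² = 0 + 64 + 90.25 = 154.25
|WF|² = 2.25 + 1 + 64 = 67.25
Sorted ascending: D, F, B, A, … — the third-nearest is B.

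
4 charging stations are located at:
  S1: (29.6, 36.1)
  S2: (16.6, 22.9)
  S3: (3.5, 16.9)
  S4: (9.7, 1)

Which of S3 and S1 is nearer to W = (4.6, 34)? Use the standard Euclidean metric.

Compare squared distances:
|WS3|² = (4.6−3.5)² + (34−16.9)² = 1.21 + 292.41 = 293.62
|WS1|² = (4.6−29.6)² + (34−36.1)² = 625 + 4.41 = 629.41
293.62 < 629.41, so S3 is closer.

S3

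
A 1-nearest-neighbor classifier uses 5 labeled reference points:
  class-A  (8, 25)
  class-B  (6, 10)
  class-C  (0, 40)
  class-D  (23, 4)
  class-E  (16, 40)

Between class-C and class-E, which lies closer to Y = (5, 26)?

class-C

Compare squared distances:
d²(Y, class-C) = (5−0)² + (26−40)² = 25 + 196 = 221
d²(Y, class-E) = (5−16)² + (26−40)² = 121 + 196 = 317
221 < 317, so class-C is closer.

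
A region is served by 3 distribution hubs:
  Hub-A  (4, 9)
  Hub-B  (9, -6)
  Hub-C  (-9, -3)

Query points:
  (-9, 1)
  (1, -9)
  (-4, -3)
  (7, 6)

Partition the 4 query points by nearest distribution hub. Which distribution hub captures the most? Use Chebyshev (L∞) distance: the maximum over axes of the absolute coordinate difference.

Hub-C

(-9, 1) — d to each: Hub-A:13, Hub-B:18, Hub-C:4 → nearest is Hub-C
(1, -9) — d to each: Hub-A:18, Hub-B:8, Hub-C:10 → nearest is Hub-B
(-4, -3) — d to each: Hub-A:12, Hub-B:13, Hub-C:5 → nearest is Hub-C
(7, 6) — d to each: Hub-A:3, Hub-B:12, Hub-C:16 → nearest is Hub-A
Tally — Hub-A:1, Hub-B:1, Hub-C:2. Hub-C captures the most (2).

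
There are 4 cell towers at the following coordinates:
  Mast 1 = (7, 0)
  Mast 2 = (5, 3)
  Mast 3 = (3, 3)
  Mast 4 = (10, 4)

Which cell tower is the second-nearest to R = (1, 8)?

Mast 2

Since √ is increasing, it suffices to compare squared distances:
d²(R, Mast 1) = (1−7)² + (8−0)² = 36 + 64 = 100
d²(R, Mast 2) = (1−5)² + (8−3)² = 16 + 25 = 41
d²(R, Mast 3) = (1−3)² + (8−3)² = 4 + 25 = 29
d²(R, Mast 4) = (1−10)² + (8−4)² = 81 + 16 = 97
Sorted ascending: Mast 3, Mast 2, Mast 4, … — the second-nearest is Mast 2.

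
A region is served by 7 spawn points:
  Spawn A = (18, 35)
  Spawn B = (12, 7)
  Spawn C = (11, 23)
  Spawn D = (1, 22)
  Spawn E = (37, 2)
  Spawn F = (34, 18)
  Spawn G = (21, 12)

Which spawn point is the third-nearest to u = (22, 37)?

Squared Euclidean distances:
d²(u, Spawn A) = (22−18)² + (37−35)² = 16 + 4 = 20
d²(u, Spawn B) = (22−12)² + (37−7)² = 100 + 900 = 1000
d²(u, Spawn C) = (22−11)² + (37−23)² = 121 + 196 = 317
d²(u, Spawn D) = (22−1)² + (37−22)² = 441 + 225 = 666
d²(u, Spawn E) = (22−37)² + (37−2)² = 225 + 1225 = 1450
d²(u, Spawn F) = (22−34)² + (37−18)² = 144 + 361 = 505
d²(u, Spawn G) = (22−21)² + (37−12)² = 1 + 625 = 626
Sorted ascending: Spawn A, Spawn C, Spawn F, Spawn G, … — the third-nearest is Spawn F.

Spawn F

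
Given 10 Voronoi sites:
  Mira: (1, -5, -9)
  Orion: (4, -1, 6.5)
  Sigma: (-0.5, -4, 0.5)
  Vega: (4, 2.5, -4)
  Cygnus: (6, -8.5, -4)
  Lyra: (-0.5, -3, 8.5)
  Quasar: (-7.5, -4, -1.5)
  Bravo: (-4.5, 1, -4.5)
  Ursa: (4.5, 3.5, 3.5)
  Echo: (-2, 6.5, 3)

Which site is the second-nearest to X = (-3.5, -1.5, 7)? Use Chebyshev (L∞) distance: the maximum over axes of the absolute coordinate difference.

d(X, Mira) = max(4.5, 3.5, 16) = 16
d(X, Orion) = max(7.5, 0.5, 0.5) = 7.5
d(X, Sigma) = max(3, 2.5, 6.5) = 6.5
d(X, Vega) = max(7.5, 4, 11) = 11
d(X, Cygnus) = max(9.5, 7, 11) = 11
d(X, Lyra) = max(3, 1.5, 1.5) = 3
d(X, Quasar) = max(4, 2.5, 8.5) = 8.5
d(X, Bravo) = max(1, 2.5, 11.5) = 11.5
d(X, Ursa) = max(8, 5, 3.5) = 8
d(X, Echo) = max(1.5, 8, 4) = 8
Sorted ascending: Lyra, Sigma, Orion, … — the second-nearest is Sigma.

Sigma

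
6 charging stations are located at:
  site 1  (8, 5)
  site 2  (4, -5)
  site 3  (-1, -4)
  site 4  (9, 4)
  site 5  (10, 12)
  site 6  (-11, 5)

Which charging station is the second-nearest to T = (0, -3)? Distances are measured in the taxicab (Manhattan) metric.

site 2

d(T, site 1) = |0−8| + |-3−5| = 8 + 8 = 16
d(T, site 2) = |0−4| + |-3−(-5)| = 4 + 2 = 6
d(T, site 3) = |0−(-1)| + |-3−(-4)| = 1 + 1 = 2
d(T, site 4) = |0−9| + |-3−4| = 9 + 7 = 16
d(T, site 5) = |0−10| + |-3−12| = 10 + 15 = 25
d(T, site 6) = |0−(-11)| + |-3−5| = 11 + 8 = 19
Sorted ascending: site 3, site 2, site 1, … — the second-nearest is site 2.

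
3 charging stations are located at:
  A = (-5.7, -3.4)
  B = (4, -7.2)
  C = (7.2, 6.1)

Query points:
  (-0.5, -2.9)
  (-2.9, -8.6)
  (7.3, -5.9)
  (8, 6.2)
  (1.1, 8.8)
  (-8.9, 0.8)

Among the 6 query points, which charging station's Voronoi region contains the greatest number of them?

(-0.5, -2.9) — d² to each: A:27.29, B:38.74, C:140.29 → nearest is A
(-2.9, -8.6) — d² to each: A:34.88, B:49.57, C:318.1 → nearest is A
(7.3, -5.9) — d² to each: A:175.25, B:12.58, C:144.01 → nearest is B
(8, 6.2) — d² to each: A:279.85, B:195.56, C:0.65 → nearest is C
(1.1, 8.8) — d² to each: A:195.08, B:264.41, C:44.5 → nearest is C
(-8.9, 0.8) — d² to each: A:27.88, B:230.41, C:287.3 → nearest is A
Tally — A:3, B:1, C:2. A captures the most (3).

A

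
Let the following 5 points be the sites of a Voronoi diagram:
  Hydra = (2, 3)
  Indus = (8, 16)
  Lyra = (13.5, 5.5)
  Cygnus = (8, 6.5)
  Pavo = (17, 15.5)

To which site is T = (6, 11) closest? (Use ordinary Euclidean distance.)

Since √ is increasing, it suffices to compare squared distances:
d²(T, Hydra) = (6−2)² + (11−3)² = 16 + 64 = 80
d²(T, Indus) = (6−8)² + (11−16)² = 4 + 25 = 29
d²(T, Lyra) = (6−13.5)² + (11−5.5)² = 56.25 + 30.25 = 86.5
d²(T, Cygnus) = (6−8)² + (11−6.5)² = 4 + 20.25 = 24.25
d²(T, Pavo) = (6−17)² + (11−15.5)² = 121 + 20.25 = 141.25
Cygnus is nearest.

Cygnus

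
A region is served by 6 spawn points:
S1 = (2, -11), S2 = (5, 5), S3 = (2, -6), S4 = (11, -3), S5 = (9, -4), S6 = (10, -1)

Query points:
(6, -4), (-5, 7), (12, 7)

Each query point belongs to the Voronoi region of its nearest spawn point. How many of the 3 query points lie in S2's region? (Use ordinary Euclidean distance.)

2

(6, -4) — d² to each: S1:65, S2:82, S3:20, S4:26, S5:9, S6:25 → nearest is S5
(-5, 7) — d² to each: S1:373, S2:104, S3:218, S4:356, S5:317, S6:289 → nearest is S2
(12, 7) — d² to each: S1:424, S2:53, S3:269, S4:101, S5:130, S6:68 → nearest is S2
2 of the 3 points have S2 as nearest.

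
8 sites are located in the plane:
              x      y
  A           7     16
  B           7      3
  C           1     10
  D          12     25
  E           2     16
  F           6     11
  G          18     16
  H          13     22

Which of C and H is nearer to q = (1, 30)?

H

Compare squared distances:
|qC|² = (1−1)² + (30−10)² = 0 + 400 = 400
|qH|² = (1−13)² + (30−22)² = 144 + 64 = 208
400 > 208, so H is closer.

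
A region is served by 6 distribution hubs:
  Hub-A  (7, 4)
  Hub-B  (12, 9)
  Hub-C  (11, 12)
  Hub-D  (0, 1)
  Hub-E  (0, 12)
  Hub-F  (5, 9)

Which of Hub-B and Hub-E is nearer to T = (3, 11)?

Compare squared distances:
d²(T, Hub-B) = (3−12)² + (11−9)² = 81 + 4 = 85
d²(T, Hub-E) = (3−0)² + (11−12)² = 9 + 1 = 10
85 > 10, so Hub-E is closer.

Hub-E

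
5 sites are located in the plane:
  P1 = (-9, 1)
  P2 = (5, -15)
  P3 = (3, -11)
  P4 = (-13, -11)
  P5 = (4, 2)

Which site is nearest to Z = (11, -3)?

Since √ is increasing, it suffices to compare squared distances:
|ZP1|² = (11−(-9))² + (-3−1)² = 400 + 16 = 416
|ZP2|² = (11−5)² + (-3−(-15))² = 36 + 144 = 180
|ZP3|² = (11−3)² + (-3−(-11))² = 64 + 64 = 128
|ZP4|² = (11−(-13))² + (-3−(-11))² = 576 + 64 = 640
|ZP5|² = (11−4)² + (-3−2)² = 49 + 25 = 74
The smallest is to P5, so Z lies in the Voronoi region of P5.

P5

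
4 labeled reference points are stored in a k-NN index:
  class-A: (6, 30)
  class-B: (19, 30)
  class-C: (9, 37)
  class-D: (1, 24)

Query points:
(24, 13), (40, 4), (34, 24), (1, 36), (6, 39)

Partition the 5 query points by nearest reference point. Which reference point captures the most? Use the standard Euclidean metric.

class-B

(24, 13) — d² to each: class-A:613, class-B:314, class-C:801, class-D:650 → nearest is class-B
(40, 4) — d² to each: class-A:1832, class-B:1117, class-C:2050, class-D:1921 → nearest is class-B
(34, 24) — d² to each: class-A:820, class-B:261, class-C:794, class-D:1089 → nearest is class-B
(1, 36) — d² to each: class-A:61, class-B:360, class-C:65, class-D:144 → nearest is class-A
(6, 39) — d² to each: class-A:81, class-B:250, class-C:13, class-D:250 → nearest is class-C
Tally — class-A:1, class-B:3, class-C:1. class-B captures the most (3).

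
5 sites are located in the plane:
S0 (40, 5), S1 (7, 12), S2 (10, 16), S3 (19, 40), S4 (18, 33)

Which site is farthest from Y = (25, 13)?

Since √ is increasing, it suffices to compare squared distances:
|YS0|² = (25−40)² + (13−5)² = 225 + 64 = 289
|YS1|² = (25−7)² + (13−12)² = 324 + 1 = 325
|YS2|² = (25−10)² + (13−16)² = 225 + 9 = 234
|YS3|² = (25−19)² + (13−40)² = 36 + 729 = 765
|YS4|² = (25−18)² + (13−33)² = 49 + 400 = 449
The largest is to S3.

S3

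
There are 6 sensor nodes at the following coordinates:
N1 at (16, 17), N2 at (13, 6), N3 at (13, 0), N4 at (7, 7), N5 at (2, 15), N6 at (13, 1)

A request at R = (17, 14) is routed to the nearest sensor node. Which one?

N1

Since √ is increasing, it suffices to compare squared distances:
|RN1|² = (17−16)² + (14−17)² = 1 + 9 = 10
|RN2|² = (17−13)² + (14−6)² = 16 + 64 = 80
|RN3|² = (17−13)² + (14−0)² = 16 + 196 = 212
|RN4|² = (17−7)² + (14−7)² = 100 + 49 = 149
|RN5|² = (17−2)² + (14−15)² = 225 + 1 = 226
|RN6|² = (17−13)² + (14−1)² = 16 + 169 = 185
N1 is nearest.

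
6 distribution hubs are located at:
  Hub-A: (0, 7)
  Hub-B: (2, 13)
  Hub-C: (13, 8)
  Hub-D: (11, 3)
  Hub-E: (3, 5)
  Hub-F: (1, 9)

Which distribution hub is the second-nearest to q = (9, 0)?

Hub-E

Compare squared distances (the ordering matches that of the actual distances):
d²(q, Hub-A) = (9−0)² + (0−7)² = 81 + 49 = 130
d²(q, Hub-B) = (9−2)² + (0−13)² = 49 + 169 = 218
d²(q, Hub-C) = (9−13)² + (0−8)² = 16 + 64 = 80
d²(q, Hub-D) = (9−11)² + (0−3)² = 4 + 9 = 13
d²(q, Hub-E) = (9−3)² + (0−5)² = 36 + 25 = 61
d²(q, Hub-F) = (9−1)² + (0−9)² = 64 + 81 = 145
Sorted ascending: Hub-D, Hub-E, Hub-C, … — the second-nearest is Hub-E.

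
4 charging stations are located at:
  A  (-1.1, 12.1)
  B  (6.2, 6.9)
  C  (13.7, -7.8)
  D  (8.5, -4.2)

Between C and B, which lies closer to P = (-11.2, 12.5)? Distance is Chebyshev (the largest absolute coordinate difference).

B

d(P,C) = max(24.9, 20.3) = 24.9
d(P,B) = max(17.4, 5.6) = 17.4
24.9 > 17.4, so B is closer.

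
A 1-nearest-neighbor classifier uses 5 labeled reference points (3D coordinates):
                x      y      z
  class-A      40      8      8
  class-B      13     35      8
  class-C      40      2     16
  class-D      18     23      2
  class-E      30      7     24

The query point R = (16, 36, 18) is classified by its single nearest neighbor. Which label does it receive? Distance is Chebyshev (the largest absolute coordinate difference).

d(R, class-A) = max(24, 28, 10) = 28
d(R, class-B) = max(3, 1, 10) = 10
d(R, class-C) = max(24, 34, 2) = 34
d(R, class-D) = max(2, 13, 16) = 16
d(R, class-E) = max(14, 29, 6) = 29
class-B is nearest.

class-B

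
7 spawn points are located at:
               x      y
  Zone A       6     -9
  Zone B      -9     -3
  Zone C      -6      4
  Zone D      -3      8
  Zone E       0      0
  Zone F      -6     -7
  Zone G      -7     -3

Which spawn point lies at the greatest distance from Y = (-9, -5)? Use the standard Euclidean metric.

Zone A

Since √ is increasing, it suffices to compare squared distances:
d²(Y, Zone A) = (-9−6)² + (-5−(-9))² = 225 + 16 = 241
d²(Y, Zone B) = (-9−(-9))² + (-5−(-3))² = 0 + 4 = 4
d²(Y, Zone C) = (-9−(-6))² + (-5−4)² = 9 + 81 = 90
d²(Y, Zone D) = (-9−(-3))² + (-5−8)² = 36 + 169 = 205
d²(Y, Zone E) = (-9−0)² + (-5−0)² = 81 + 25 = 106
d²(Y, Zone F) = (-9−(-6))² + (-5−(-7))² = 9 + 4 = 13
d²(Y, Zone G) = (-9−(-7))² + (-5−(-3))² = 4 + 4 = 8
The largest is to Zone A.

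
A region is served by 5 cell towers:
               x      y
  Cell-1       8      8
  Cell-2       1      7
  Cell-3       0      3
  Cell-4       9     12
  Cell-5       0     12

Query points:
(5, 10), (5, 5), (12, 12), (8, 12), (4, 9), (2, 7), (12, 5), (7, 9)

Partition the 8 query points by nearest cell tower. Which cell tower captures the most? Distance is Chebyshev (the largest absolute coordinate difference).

(5, 10) — d to each: Cell-1:3, Cell-2:4, Cell-3:7, Cell-4:4, Cell-5:5 → nearest is Cell-1
(5, 5) — d to each: Cell-1:3, Cell-2:4, Cell-3:5, Cell-4:7, Cell-5:7 → nearest is Cell-1
(12, 12) — d to each: Cell-1:4, Cell-2:11, Cell-3:12, Cell-4:3, Cell-5:12 → nearest is Cell-4
(8, 12) — d to each: Cell-1:4, Cell-2:7, Cell-3:9, Cell-4:1, Cell-5:8 → nearest is Cell-4
(4, 9) — d to each: Cell-1:4, Cell-2:3, Cell-3:6, Cell-4:5, Cell-5:4 → nearest is Cell-2
(2, 7) — d to each: Cell-1:6, Cell-2:1, Cell-3:4, Cell-4:7, Cell-5:5 → nearest is Cell-2
(12, 5) — d to each: Cell-1:4, Cell-2:11, Cell-3:12, Cell-4:7, Cell-5:12 → nearest is Cell-1
(7, 9) — d to each: Cell-1:1, Cell-2:6, Cell-3:7, Cell-4:3, Cell-5:7 → nearest is Cell-1
Tally — Cell-1:4, Cell-2:2, Cell-4:2. Cell-1 captures the most (4).

Cell-1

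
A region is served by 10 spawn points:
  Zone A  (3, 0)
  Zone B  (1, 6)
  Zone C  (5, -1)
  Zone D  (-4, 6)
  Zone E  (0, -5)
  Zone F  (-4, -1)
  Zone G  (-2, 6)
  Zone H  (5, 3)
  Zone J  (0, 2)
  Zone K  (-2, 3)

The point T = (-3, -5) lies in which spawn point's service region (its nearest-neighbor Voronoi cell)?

Zone E

Compare squared distances (the ordering matches that of the actual distances):
d²(T, Zone A) = (-3−3)² + (-5−0)² = 36 + 25 = 61
d²(T, Zone B) = (-3−1)² + (-5−6)² = 16 + 121 = 137
d²(T, Zone C) = (-3−5)² + (-5−(-1))² = 64 + 16 = 80
d²(T, Zone D) = (-3−(-4))² + (-5−6)² = 1 + 121 = 122
d²(T, Zone E) = (-3−0)² + (-5−(-5))² = 9 + 0 = 9
d²(T, Zone F) = (-3−(-4))² + (-5−(-1))² = 1 + 16 = 17
d²(T, Zone G) = (-3−(-2))² + (-5−6)² = 1 + 121 = 122
d²(T, Zone H) = (-3−5)² + (-5−3)² = 64 + 64 = 128
d²(T, Zone J) = (-3−0)² + (-5−2)² = 9 + 49 = 58
d²(T, Zone K) = (-3−(-2))² + (-5−3)² = 1 + 64 = 65
Minimum is at Zone E.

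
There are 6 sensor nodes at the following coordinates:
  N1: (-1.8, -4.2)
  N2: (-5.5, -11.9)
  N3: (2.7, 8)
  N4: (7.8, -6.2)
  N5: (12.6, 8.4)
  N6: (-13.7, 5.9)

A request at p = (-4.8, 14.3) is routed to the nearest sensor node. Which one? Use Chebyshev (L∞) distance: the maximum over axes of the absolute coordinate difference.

d(p,N1) = max(3, 18.5) = 18.5
d(p,N2) = max(0.7, 26.2) = 26.2
d(p,N3) = max(7.5, 6.3) = 7.5
d(p,N4) = max(12.6, 20.5) = 20.5
d(p,N5) = max(17.4, 5.9) = 17.4
d(p,N6) = max(8.9, 8.4) = 8.9
Minimum is at N3.

N3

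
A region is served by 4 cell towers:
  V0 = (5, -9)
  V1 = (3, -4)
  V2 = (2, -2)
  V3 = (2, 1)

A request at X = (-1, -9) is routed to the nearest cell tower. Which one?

V0

Compare squared distances (the ordering matches that of the actual distances):
|XV0|² = (-1−5)² + (-9−(-9))² = 36 + 0 = 36
|XV1|² = (-1−3)² + (-9−(-4))² = 16 + 25 = 41
|XV2|² = (-1−2)² + (-9−(-2))² = 9 + 49 = 58
|XV3|² = (-1−2)² + (-9−1)² = 9 + 100 = 109
The smallest is to V0, so X lies in the Voronoi region of V0.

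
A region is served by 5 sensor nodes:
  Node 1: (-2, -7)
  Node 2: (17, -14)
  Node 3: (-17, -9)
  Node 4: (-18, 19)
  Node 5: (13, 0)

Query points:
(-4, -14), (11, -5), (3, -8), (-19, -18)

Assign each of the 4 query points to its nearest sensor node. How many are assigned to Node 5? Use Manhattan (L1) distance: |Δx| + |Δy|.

(-4, -14) — d to each: Node 1:9, Node 2:21, Node 3:18, Node 4:47, Node 5:31 → nearest is Node 1
(11, -5) — d to each: Node 1:15, Node 2:15, Node 3:32, Node 4:53, Node 5:7 → nearest is Node 5
(3, -8) — d to each: Node 1:6, Node 2:20, Node 3:21, Node 4:48, Node 5:18 → nearest is Node 1
(-19, -18) — d to each: Node 1:28, Node 2:40, Node 3:11, Node 4:38, Node 5:50 → nearest is Node 3
1 of the 4 points has Node 5 as nearest.

1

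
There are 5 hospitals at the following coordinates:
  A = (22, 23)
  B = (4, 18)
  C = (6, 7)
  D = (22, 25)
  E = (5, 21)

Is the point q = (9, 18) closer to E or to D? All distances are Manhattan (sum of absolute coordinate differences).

d(q,E) = |9−5| + |18−21| = 4 + 3 = 7
d(q,D) = |9−22| + |18−25| = 13 + 7 = 20
7 < 20, so E is closer.

E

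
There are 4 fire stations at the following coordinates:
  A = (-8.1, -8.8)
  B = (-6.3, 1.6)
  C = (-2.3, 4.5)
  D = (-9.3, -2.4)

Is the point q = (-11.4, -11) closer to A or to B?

Compare squared distances:
|qA|² = (-11.4−(-8.1))² + (-11−(-8.8))² = 10.89 + 4.84 = 15.73
|qB|² = (-11.4−(-6.3))² + (-11−1.6)² = 26.01 + 158.76 = 184.77
15.73 < 184.77, so A is closer.

A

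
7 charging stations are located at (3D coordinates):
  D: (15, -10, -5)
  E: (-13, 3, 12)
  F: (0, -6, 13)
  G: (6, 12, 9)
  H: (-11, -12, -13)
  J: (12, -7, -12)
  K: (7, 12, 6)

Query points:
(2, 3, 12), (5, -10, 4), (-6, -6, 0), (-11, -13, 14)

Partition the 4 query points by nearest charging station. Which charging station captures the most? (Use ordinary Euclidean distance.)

F

(2, 3, 12) — d² to each: D:627, E:225, F:86, G:106, H:1019, J:776, K:142 → nearest is F
(5, -10, 4) — d² to each: D:181, E:557, F:122, G:510, H:549, J:314, K:492 → nearest is F
(-6, -6, 0) — d² to each: D:482, E:274, F:205, G:549, H:230, J:469, K:529 → nearest is F
(-11, -13, 14) — d² to each: D:1046, E:264, F:171, G:939, H:730, J:1241, K:1013 → nearest is F
Tally — F:4. F captures the most (4).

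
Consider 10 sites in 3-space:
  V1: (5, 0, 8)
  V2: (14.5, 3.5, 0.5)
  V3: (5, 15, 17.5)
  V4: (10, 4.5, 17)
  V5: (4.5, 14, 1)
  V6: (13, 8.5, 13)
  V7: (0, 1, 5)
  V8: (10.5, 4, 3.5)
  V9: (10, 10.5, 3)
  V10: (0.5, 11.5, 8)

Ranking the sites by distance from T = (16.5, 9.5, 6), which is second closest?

V6

Squared Euclidean distances:
|TV1|² = 132.25 + 90.25 + 4 = 226.5
|TV2|² = 4 + 36 + 30.25 = 70.25
|TV3|² = 132.25 + 30.25 + 132.25 = 294.75
|TV4|² = 42.25 + 25 + 121 = 188.25
|TV5|² = 144 + 20.25 + 25 = 189.25
|TV6|² = 12.25 + 1 + 49 = 62.25
|TV7|² = 272.25 + 72.25 + 1 = 345.5
|TV8|² = 36 + 30.25 + 6.25 = 72.5
|TV9|² = 42.25 + 1 + 9 = 52.25
d²(T, V10) = 256 + 4 + 4 = 264
Sorted ascending: V9, V6, V2, … — the second-nearest is V6.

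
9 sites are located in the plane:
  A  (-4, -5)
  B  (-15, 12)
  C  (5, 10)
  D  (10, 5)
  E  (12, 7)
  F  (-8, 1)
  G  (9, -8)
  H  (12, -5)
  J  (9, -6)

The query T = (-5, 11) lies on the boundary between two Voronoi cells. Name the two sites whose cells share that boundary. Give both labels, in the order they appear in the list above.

B and C

Squared distances from T to each site:
|TA|² = 1 + 256 = 257
|TB|² = 100 + 1 = 101
|TC|² = 100 + 1 = 101
|TD|² = 225 + 36 = 261
|TE|² = 289 + 16 = 305
|TF|² = 9 + 100 = 109
|TG|² = 196 + 361 = 557
|TH|² = 289 + 256 = 545
|TJ|² = 196 + 289 = 485
T is equidistant from B and C (both at squared distance 101), and every other site is strictly farther — so T lies on the B–C Voronoi edge.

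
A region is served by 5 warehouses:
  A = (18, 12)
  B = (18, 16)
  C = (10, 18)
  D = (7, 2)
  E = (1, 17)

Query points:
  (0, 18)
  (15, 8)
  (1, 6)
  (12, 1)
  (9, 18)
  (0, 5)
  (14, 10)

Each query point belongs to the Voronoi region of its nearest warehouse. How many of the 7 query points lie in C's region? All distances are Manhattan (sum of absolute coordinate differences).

1

(0, 18) — d to each: A:24, B:20, C:10, D:23, E:2 → nearest is E
(15, 8) — d to each: A:7, B:11, C:15, D:14, E:23 → nearest is A
(1, 6) — d to each: A:23, B:27, C:21, D:10, E:11 → nearest is D
(12, 1) — d to each: A:17, B:21, C:19, D:6, E:27 → nearest is D
(9, 18) — d to each: A:15, B:11, C:1, D:18, E:9 → nearest is C
(0, 5) — d to each: A:25, B:29, C:23, D:10, E:13 → nearest is D
(14, 10) — d to each: A:6, B:10, C:12, D:15, E:20 → nearest is A
1 of the 7 points has C as nearest.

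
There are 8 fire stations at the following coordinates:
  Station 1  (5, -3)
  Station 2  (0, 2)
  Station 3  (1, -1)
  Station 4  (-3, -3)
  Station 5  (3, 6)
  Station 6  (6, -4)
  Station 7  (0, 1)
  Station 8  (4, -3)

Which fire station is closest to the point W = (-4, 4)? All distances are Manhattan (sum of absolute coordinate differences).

Station 2

d(W, Station 1) = |-4−5| + |4−(-3)| = 9 + 7 = 16
d(W, Station 2) = |-4−0| + |4−2| = 4 + 2 = 6
d(W, Station 3) = |-4−1| + |4−(-1)| = 5 + 5 = 10
d(W, Station 4) = |-4−(-3)| + |4−(-3)| = 1 + 7 = 8
d(W, Station 5) = |-4−3| + |4−6| = 7 + 2 = 9
d(W, Station 6) = |-4−6| + |4−(-4)| = 10 + 8 = 18
d(W, Station 7) = |-4−0| + |4−1| = 4 + 3 = 7
d(W, Station 8) = |-4−4| + |4−(-3)| = 8 + 7 = 15
Minimum is at Station 2.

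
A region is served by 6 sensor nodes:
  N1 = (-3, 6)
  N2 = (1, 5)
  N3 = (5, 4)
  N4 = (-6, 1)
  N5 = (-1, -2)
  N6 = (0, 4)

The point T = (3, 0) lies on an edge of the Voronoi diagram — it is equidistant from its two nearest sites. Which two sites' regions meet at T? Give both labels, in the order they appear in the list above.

N3 and N5

Squared distances from T to each site:
|TN1|² = 36 + 36 = 72
|TN2|² = 4 + 25 = 29
|TN3|² = 4 + 16 = 20
|TN4|² = 81 + 1 = 82
|TN5|² = 16 + 4 = 20
|TN6|² = 9 + 16 = 25
T is equidistant from N3 and N5 (both at squared distance 20), and every other site is strictly farther — so T lies on the N3–N5 Voronoi edge.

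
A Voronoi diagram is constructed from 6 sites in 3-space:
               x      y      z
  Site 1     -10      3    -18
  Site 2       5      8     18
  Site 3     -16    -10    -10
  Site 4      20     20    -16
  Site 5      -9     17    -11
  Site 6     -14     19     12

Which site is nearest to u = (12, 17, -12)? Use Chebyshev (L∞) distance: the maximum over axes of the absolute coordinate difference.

Site 4

d(u, Site 1) = max(22, 14, 6) = 22
d(u, Site 2) = max(7, 9, 30) = 30
d(u, Site 3) = max(28, 27, 2) = 28
d(u, Site 4) = max(8, 3, 4) = 8
d(u, Site 5) = max(21, 0, 1) = 21
d(u, Site 6) = max(26, 2, 24) = 26
Minimum is at Site 4.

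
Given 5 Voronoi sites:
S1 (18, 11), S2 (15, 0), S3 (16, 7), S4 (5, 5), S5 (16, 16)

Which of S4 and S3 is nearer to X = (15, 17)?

S3

Compare squared distances:
|XS4|² = (15−5)² + (17−5)² = 100 + 144 = 244
|XS3|² = (15−16)² + (17−7)² = 1 + 100 = 101
244 > 101, so S3 is closer.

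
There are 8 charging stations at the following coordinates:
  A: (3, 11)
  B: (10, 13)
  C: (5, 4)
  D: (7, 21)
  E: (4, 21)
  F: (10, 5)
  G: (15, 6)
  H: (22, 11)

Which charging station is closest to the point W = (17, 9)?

Since √ is increasing, it suffices to compare squared distances:
|WA|² = 196 + 4 = 200
|WB|² = 49 + 16 = 65
|WC|² = 144 + 25 = 169
|WD|² = 100 + 144 = 244
|WE|² = 169 + 144 = 313
|WF|² = 49 + 16 = 65
|WG|² = 4 + 9 = 13
|WH|² = 25 + 4 = 29
The smallest is to G, so W lies in the Voronoi region of G.

G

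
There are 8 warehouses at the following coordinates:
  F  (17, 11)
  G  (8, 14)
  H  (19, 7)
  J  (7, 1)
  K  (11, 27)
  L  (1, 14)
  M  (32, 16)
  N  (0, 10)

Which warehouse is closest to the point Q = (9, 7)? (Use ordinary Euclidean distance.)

J

Squared Euclidean distances:
|QF|² = (9−17)² + (7−11)² = 64 + 16 = 80
|QG|² = (9−8)² + (7−14)² = 1 + 49 = 50
|QH|² = (9−19)² + (7−7)² = 100 + 0 = 100
|QJ|² = (9−7)² + (7−1)² = 4 + 36 = 40
|QK|² = (9−11)² + (7−27)² = 4 + 400 = 404
|QL|² = (9−1)² + (7−14)² = 64 + 49 = 113
|QM|² = (9−32)² + (7−16)² = 529 + 81 = 610
|QN|² = (9−0)² + (7−10)² = 81 + 9 = 90
Minimum is at J.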